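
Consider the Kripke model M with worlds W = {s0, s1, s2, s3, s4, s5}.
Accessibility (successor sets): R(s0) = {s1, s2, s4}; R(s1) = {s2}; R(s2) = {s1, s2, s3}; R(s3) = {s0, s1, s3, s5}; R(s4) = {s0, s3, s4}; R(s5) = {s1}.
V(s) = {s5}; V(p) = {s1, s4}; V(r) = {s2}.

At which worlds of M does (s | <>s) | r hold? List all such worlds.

s2, s3, s5

Recall that <>ψ holds at a world iff ψ holds at some accessible world.
Let φ = (s | <>s) | r. Evaluate φ at each world:
  s0 (successors {s1, s2, s4}): φ is false.
  s1 (successors {s2}): φ is false.
  s2 (successors {s1, s2, s3}): φ is true.
  s3 (successors {s0, s1, s3, s5}): φ is true.
  s4 (successors {s0, s3, s4}): φ is false.
  s5 (successors {s1}): φ is true.
For instance, at s1:
  At s1: s | <>s is false, r is false, so (s | <>s) | r is false.
    At s1: s is false, <>s is false, so s | <>s is false.
      At s1: <>s requires s at some successor in {s2}.
        At s2: s is false.
      So <>s is false at s1.
Satisfying worlds: {s2, s3, s5}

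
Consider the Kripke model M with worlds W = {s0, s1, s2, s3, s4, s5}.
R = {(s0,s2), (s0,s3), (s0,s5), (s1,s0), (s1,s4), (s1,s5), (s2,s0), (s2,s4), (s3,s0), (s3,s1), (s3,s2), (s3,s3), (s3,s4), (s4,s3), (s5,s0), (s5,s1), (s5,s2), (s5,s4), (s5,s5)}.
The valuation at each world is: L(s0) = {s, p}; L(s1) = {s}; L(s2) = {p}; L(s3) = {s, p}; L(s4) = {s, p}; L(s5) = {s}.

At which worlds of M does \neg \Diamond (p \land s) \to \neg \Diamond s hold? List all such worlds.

Let φ = \neg \Diamond (p \land s) \to \neg \Diamond s. Evaluate φ at each world:
  s0 (successors {s2, s3, s5}): φ is true.
  s1 (successors {s0, s4, s5}): φ is true.
  s2 (successors {s0, s4}): φ is true.
  s3 (successors {s0, s1, s2, s3, s4}): φ is true.
  s4 (successors {s3}): φ is true.
  s5 (successors {s0, s1, s2, s4, s5}): φ is true.
For instance, at s2:
  At s2: \neg \Diamond (p \land s) is false, \neg \Diamond s is false, so \neg \Diamond (p \land s) \to \neg \Diamond s is true.
    At s2: \Diamond (p \land s) is true, so \neg \Diamond (p \land s) is false.
      At s2: \Diamond (p \land s) requires p \land s at some successor in {s0, s4}.
        p \land s holds at s0, so \Diamond (p \land s) is true at s2.
    At s2: \Diamond s is true, so \neg \Diamond s is false.
      At s2: \Diamond s requires s at some successor in {s0, s4}.
        s holds at s0, so \Diamond s is true at s2.
Satisfying worlds: {s0, s1, s2, s3, s4, s5}

s0, s1, s2, s3, s4, s5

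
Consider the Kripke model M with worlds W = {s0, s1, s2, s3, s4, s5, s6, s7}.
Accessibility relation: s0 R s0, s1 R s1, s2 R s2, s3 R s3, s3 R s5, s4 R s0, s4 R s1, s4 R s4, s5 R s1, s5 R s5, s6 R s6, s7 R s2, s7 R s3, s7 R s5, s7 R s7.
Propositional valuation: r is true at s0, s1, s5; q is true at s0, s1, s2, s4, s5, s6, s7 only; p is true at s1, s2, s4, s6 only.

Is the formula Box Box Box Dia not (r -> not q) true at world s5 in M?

Yes

At s5: Box Box Box Dia not (r -> not q) requires Box Box Dia not (r -> not q) at every successor {s1, s5}.
    At s1: Box Box Dia not (r -> not q) requires Box Dia not (r -> not q) at every successor {s1}.
      At s1: Box Dia not (r -> not q) is true.
    So Box Box Dia not (r -> not q) is true at s1.
    At s5: Box Box Dia not (r -> not q) requires Box Dia not (r -> not q) at every successor {s1, s5}.
      At s1: Box Dia not (r -> not q) is true.
      At s5: Box Dia not (r -> not q) is true.
    So Box Box Dia not (r -> not q) is true at s5.
So Box Box Box Dia not (r -> not q) is true at s5.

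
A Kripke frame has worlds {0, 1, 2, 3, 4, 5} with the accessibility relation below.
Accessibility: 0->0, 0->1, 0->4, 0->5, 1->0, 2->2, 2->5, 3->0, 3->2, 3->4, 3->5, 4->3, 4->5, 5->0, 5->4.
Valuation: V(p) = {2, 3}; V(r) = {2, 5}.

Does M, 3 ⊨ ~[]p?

Yes

At 3: []p is false, so ~[]p is true.
  At 3: []p requires p at every successor {0, 2, 4, 5}.
    p fails at 0, so []p is false at 3.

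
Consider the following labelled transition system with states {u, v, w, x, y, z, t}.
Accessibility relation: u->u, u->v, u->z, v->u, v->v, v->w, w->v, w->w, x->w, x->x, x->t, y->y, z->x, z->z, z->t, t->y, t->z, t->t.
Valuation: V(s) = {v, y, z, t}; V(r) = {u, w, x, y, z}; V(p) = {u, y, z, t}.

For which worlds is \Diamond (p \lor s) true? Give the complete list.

Let φ = \Diamond (p \lor s). Evaluate φ at each world:
  u (successors {u, v, z}): φ is true.
  v (successors {u, v, w}): φ is true.
  w (successors {v, w}): φ is true.
  x (successors {w, x, t}): φ is true.
  y (successors {y}): φ is true.
  z (successors {x, z, t}): φ is true.
  t (successors {y, z, t}): φ is true.
For instance, at x:
  At x: \Diamond (p \lor s) requires p \lor s at some successor in {w, x, t}.
    p \lor s holds at t, so \Diamond (p \lor s) is true at x.
Satisfying worlds: {u, v, w, x, y, z, t}

u, v, w, x, y, z, t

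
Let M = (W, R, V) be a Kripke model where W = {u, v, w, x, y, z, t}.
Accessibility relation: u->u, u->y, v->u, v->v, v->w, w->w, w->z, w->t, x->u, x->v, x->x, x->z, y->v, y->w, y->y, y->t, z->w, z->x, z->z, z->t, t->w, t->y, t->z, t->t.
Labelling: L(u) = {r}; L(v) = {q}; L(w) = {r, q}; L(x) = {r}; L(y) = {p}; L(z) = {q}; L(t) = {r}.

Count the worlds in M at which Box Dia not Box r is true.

7

Recall that Box ψ holds at a world iff ψ holds at every accessible world, and Dia ψ holds iff ψ holds at some accessible world.
Let φ = Box Dia not Box r. Evaluate φ at each world:
  u (successors {u, y}): φ is true.
  v (successors {u, v, w}): φ is true.
  w (successors {w, z, t}): φ is true.
  x (successors {u, v, x, z}): φ is true.
  y (successors {v, w, y, t}): φ is true.
  z (successors {w, x, z, t}): φ is true.
  t (successors {w, y, z, t}): φ is true.
For instance, at x:
  At x: Box Dia not Box r requires Dia not Box r at every successor {u, v, x, z}.
    At u: Dia not Box r is true.
    At v: Dia not Box r is true.
    At x: Dia not Box r is true.
    At z: Dia not Box r is true.
  So Box Dia not Box r is true at x.
Satisfying worlds: {u, v, w, x, y, z, t}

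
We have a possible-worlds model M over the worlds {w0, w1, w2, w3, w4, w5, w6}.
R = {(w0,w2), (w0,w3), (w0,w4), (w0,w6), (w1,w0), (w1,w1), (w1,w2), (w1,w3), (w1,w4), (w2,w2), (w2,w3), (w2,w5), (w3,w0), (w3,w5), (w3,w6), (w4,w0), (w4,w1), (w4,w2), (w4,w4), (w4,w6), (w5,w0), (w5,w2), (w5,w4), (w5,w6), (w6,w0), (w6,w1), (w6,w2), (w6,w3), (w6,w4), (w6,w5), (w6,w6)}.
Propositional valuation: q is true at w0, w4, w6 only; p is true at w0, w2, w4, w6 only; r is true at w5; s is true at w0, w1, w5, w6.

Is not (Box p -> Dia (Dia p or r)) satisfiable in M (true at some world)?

No

Let φ = not (Box p -> Dia (Dia p or r)). Evaluate φ at each world:
  w0 (successors {w2, w3, w4, w6}): φ is false.
  w1 (successors {w0, w1, w2, w3, w4}): φ is false.
  w2 (successors {w2, w3, w5}): φ is false.
  w3 (successors {w0, w5, w6}): φ is false.
  w4 (successors {w0, w1, w2, w4, w6}): φ is false.
  w5 (successors {w0, w2, w4, w6}): φ is false.
  w6 (successors {w0, w1, w2, w3, w4, w5, w6}): φ is false.
For instance, at w1:
  At w1: Box p -> Dia (Dia p or r) is true, so not (Box p -> Dia (Dia p or r)) is false.
    At w1: Box p is false, Dia (Dia p or r) is true, so Box p -> Dia (Dia p or r) is true.
      At w1: Box p requires p at every successor {w0, w1, w2, w3, w4}.
        p fails at w1, so Box p is false at w1.
      At w1: Dia (Dia p or r) requires Dia p or r at some successor in {w0, w1, w2, w3, w4}.
        Dia p or r holds at w0, so Dia (Dia p or r) is true at w1.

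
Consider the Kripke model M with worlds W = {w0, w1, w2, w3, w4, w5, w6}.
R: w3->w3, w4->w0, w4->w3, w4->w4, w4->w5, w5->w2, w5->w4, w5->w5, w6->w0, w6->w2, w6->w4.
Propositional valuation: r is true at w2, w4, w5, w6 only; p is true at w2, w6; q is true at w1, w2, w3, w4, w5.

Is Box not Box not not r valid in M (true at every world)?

Let φ = Box not Box not not r. Evaluate φ at each world:
  w0 (successors ∅): φ is true.
  w1 (successors ∅): φ is true.
  w2 (successors ∅): φ is true.
  w3 (successors {w3}): φ is true.
  w4 (successors {w0, w3, w4, w5}): φ is false.
  w5 (successors {w2, w4, w5}): φ is false.
  w6 (successors {w0, w2, w4}): φ is false.
Detail at w4 (counterexample):
  At w4: Box not Box not not r requires not Box not not r at every successor {w0, w3, w4, w5}.
    not Box not not r fails at w0, so Box not Box not not r is false at w4.
      At w0: Box not not r is true, so not Box not not r is false.

No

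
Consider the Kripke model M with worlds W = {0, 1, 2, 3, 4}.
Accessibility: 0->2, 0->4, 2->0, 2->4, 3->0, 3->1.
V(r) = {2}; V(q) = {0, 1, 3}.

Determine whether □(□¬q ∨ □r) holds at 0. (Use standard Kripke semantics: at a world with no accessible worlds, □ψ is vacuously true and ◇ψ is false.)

Recall that □ψ holds at a world iff ψ holds at every accessible world, and ◇ψ holds iff ψ holds at some accessible world.
At 0: □(□¬q ∨ □r) requires □¬q ∨ □r at every successor {2, 4}.
  □¬q ∨ □r fails at 2, so □(□¬q ∨ □r) is false at 0.
    At 2: □¬q is false, □r is false, so □¬q ∨ □r is false.
      At 2: □¬q requires ¬q at every successor {0, 4}.
        ¬q fails at 0, so □¬q is false at 2.
      At 2: □r requires r at every successor {0, 4}.
        r fails at 0, so □r is false at 2.

No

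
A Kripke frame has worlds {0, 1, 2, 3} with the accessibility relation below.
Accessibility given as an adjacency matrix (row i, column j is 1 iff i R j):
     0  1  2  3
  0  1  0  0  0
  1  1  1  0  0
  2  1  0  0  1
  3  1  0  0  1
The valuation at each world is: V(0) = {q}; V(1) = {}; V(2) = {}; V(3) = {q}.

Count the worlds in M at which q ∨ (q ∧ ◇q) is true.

Recall that ◇ψ holds at a world iff ψ holds at some accessible world.
Let φ = q ∨ (q ∧ ◇q). Evaluate φ at each world:
  0 (successors {0}): φ is true.
  1 (successors {0, 1}): φ is false.
  2 (successors {0, 3}): φ is false.
  3 (successors {0, 3}): φ is true.
For instance, at 1:
  At 1: q is false, q ∧ ◇q is false, so q ∨ (q ∧ ◇q) is false.
    At 1: q is false, ◇q is true, so q ∧ ◇q is false.
      At 1: ◇q requires q at some successor in {0, 1}.
        q holds at 0, so ◇q is true at 1.
Satisfying worlds: {0, 3}

2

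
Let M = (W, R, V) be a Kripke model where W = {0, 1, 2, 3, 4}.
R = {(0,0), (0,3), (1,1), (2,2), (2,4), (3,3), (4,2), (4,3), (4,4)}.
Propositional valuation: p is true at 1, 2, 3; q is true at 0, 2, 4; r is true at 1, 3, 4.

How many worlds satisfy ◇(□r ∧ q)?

Recall that □ψ holds at a world iff ψ holds at every accessible world, and ◇ψ holds iff ψ holds at some accessible world.
Let φ = ◇(□r ∧ q). Evaluate φ at each world:
  0 (successors {0, 3}): φ is false.
  1 (successors {1}): φ is false.
  2 (successors {2, 4}): φ is false.
  3 (successors {3}): φ is false.
  4 (successors {2, 3, 4}): φ is false.
For instance, at 1:
  At 1: ◇(□r ∧ q) requires □r ∧ q at some successor in {1}.
    At 1: □r ∧ q is false.
  So ◇(□r ∧ q) is false at 1.
Satisfying worlds: none.

0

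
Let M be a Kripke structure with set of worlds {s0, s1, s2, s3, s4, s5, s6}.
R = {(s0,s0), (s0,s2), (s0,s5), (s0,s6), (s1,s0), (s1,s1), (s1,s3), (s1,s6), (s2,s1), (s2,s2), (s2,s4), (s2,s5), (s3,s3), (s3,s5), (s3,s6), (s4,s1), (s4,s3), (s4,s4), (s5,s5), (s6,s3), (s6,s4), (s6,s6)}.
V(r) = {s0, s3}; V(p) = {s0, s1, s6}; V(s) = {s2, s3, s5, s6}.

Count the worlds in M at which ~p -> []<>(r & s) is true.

Let φ = ~p -> []<>(r & s). Evaluate φ at each world:
  s0 (successors {s0, s2, s5, s6}): φ is true.
  s1 (successors {s0, s1, s3, s6}): φ is true.
  s2 (successors {s1, s2, s4, s5}): φ is false.
  s3 (successors {s3, s5, s6}): φ is false.
  s4 (successors {s1, s3, s4}): φ is true.
  s5 (successors {s5}): φ is false.
  s6 (successors {s3, s4, s6}): φ is true.
For instance, at s0:
  At s0: ~p is false, []<>(r & s) is false, so ~p -> []<>(r & s) is true.
    At s0: []<>(r & s) requires <>(r & s) at every successor {s0, s2, s5, s6}.
      <>(r & s) fails at s0, so []<>(r & s) is false at s0.
Satisfying worlds: {s0, s1, s4, s6}

4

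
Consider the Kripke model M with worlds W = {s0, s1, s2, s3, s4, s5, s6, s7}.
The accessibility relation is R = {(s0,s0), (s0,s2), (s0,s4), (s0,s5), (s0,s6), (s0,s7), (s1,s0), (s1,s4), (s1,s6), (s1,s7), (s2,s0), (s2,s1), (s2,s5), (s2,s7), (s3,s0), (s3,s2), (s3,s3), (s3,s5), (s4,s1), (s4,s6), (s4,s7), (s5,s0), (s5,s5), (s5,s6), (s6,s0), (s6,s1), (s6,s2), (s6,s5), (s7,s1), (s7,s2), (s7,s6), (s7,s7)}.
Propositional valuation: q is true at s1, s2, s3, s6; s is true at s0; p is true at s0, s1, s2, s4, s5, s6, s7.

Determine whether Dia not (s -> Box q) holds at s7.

At s7: Dia not (s -> Box q) requires not (s -> Box q) at some successor in {s1, s2, s6, s7}.
  At s1: not (s -> Box q) is false.
  At s2: not (s -> Box q) is false.
  At s6: not (s -> Box q) is false.
  At s7: not (s -> Box q) is false.
So Dia not (s -> Box q) is false at s7.

No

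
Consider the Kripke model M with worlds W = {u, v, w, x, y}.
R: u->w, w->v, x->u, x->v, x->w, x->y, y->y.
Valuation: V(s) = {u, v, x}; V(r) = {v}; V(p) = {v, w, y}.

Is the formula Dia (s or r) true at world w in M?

Recall that Dia ψ holds at a world iff ψ holds at some accessible world.
At w: Dia (s or r) requires s or r at some successor in {v}.
  s or r holds at v, so Dia (s or r) is true at w.

Yes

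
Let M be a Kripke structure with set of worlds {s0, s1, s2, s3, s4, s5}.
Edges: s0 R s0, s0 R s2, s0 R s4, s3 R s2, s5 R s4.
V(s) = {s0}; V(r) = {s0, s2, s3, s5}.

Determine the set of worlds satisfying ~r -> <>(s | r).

s0, s2, s3, s5

Recall that <>ψ holds at a world iff ψ holds at some accessible world.
Let φ = ~r -> <>(s | r). Evaluate φ at each world:
  s0 (successors {s0, s2, s4}): φ is true.
  s1 (successors ∅): φ is false.
  s2 (successors ∅): φ is true.
  s3 (successors {s2}): φ is true.
  s4 (successors ∅): φ is false.
  s5 (successors {s4}): φ is true.
For instance, at s3:
  At s3: ~r is false, <>(s | r) is true, so ~r -> <>(s | r) is true.
    At s3: <>(s | r) requires s | r at some successor in {s2}.
      s | r holds at s2, so <>(s | r) is true at s3.
Satisfying worlds: {s0, s2, s3, s5}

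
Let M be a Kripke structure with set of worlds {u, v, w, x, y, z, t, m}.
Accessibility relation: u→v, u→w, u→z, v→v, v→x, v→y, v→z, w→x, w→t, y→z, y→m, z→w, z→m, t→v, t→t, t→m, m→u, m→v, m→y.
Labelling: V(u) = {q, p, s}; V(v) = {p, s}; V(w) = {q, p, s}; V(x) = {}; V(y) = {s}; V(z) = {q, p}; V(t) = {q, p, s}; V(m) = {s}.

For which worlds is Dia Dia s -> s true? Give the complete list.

Recall that Dia ψ holds at a world iff ψ holds at some accessible world.
Let φ = Dia Dia s -> s. Evaluate φ at each world:
  u (successors {v, w, z}): φ is true.
  v (successors {v, x, y, z}): φ is true.
  w (successors {x, t}): φ is true.
  x (successors ∅): φ is true.
  y (successors {z, m}): φ is true.
  z (successors {w, m}): φ is false.
  t (successors {v, t, m}): φ is true.
  m (successors {u, v, y}): φ is true.
For instance, at u:
  At u: Dia Dia s is true, s is true, so Dia Dia s -> s is true.
    At u: Dia Dia s requires Dia s at some successor in {v, w, z}.
      Dia s holds at v, so Dia Dia s is true at u.
Satisfying worlds: {u, v, w, x, y, t, m}

u, v, w, x, y, t, m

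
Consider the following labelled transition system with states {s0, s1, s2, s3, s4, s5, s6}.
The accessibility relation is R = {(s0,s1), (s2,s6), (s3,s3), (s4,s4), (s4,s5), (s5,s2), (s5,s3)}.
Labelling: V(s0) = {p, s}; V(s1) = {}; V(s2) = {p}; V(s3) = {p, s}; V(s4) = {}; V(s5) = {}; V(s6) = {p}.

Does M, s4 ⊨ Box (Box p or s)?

At s4: Box (Box p or s) requires Box p or s at every successor {s4, s5}.
  Box p or s fails at s4, so Box (Box p or s) is false at s4.
    At s4: Box p is false, s is false, so Box p or s is false.
      At s4: Box p requires p at every successor {s4, s5}.
        p fails at s4, so Box p is false at s4.

No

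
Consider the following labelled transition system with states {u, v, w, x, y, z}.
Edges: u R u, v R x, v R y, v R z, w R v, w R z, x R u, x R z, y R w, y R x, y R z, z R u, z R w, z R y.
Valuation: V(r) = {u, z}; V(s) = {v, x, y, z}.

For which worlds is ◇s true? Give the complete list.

Recall that ◇ψ holds at a world iff ψ holds at some accessible world.
Let φ = ◇s. Evaluate φ at each world:
  u (successors {u}): φ is false.
  v (successors {x, y, z}): φ is true.
  w (successors {v, z}): φ is true.
  x (successors {u, z}): φ is true.
  y (successors {w, x, z}): φ is true.
  z (successors {u, w, y}): φ is true.
For instance, at u:
  At u: ◇s requires s at some successor in {u}.
    At u: s is false.
  So ◇s is false at u.
Satisfying worlds: {v, w, x, y, z}

v, w, x, y, z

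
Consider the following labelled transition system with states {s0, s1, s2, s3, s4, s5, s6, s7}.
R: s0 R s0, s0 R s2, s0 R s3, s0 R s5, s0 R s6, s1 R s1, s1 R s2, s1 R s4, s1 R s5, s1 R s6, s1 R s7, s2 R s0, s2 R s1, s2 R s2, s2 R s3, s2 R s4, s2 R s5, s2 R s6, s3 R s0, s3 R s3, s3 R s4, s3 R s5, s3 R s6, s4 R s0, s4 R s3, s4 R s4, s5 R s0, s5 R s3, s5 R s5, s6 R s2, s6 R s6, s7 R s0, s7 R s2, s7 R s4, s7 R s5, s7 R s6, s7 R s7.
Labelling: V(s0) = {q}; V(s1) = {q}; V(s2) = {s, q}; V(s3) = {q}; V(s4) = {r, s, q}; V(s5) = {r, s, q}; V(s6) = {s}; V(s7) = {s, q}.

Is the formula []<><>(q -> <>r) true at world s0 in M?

Yes

Recall that []ψ holds at a world iff ψ holds at every accessible world, and <>ψ holds iff ψ holds at some accessible world.
At s0: []<><>(q -> <>r) requires <><>(q -> <>r) at every successor {s0, s2, s3, s5, s6}.
  At s0: <><>(q -> <>r) is true.
  At s2: <><>(q -> <>r) is true.
  At s3: <><>(q -> <>r) is true.
  At s5: <><>(q -> <>r) is true.
  At s6: <><>(q -> <>r) is true.
So []<><>(q -> <>r) is true at s0.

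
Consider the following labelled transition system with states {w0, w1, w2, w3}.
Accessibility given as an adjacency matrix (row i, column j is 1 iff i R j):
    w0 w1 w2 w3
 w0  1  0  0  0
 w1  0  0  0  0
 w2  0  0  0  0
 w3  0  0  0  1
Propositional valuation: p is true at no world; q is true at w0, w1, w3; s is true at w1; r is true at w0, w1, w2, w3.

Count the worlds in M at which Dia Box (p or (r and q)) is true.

2

Let φ = Dia Box (p or (r and q)). Evaluate φ at each world:
  w0 (successors {w0}): φ is true.
  w1 (successors ∅): φ is false.
  w2 (successors ∅): φ is false.
  w3 (successors {w3}): φ is true.
For instance, at w3:
  At w3: Dia Box (p or (r and q)) requires Box (p or (r and q)) at some successor in {w3}.
    Box (p or (r and q)) holds at w3, so Dia Box (p or (r and q)) is true at w3.
      At w3: Box (p or (r and q)) requires p or (r and q) at every successor {w3}.
        At w3: p or (r and q) is true.
      So Box (p or (r and q)) is true at w3.
Satisfying worlds: {w0, w3}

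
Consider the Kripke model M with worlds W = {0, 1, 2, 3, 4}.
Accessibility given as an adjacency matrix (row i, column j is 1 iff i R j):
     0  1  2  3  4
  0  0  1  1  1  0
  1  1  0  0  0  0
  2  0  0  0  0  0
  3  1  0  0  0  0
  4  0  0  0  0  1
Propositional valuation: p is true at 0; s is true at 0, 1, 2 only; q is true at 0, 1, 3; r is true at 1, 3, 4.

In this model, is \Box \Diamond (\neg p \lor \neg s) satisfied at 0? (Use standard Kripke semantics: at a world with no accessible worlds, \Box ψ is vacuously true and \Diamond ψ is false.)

No

At 0: \Box \Diamond (\neg p \lor \neg s) requires \Diamond (\neg p \lor \neg s) at every successor {1, 2, 3}.
  \Diamond (\neg p \lor \neg s) fails at 1, so \Box \Diamond (\neg p \lor \neg s) is false at 0.
    At 1: \Diamond (\neg p \lor \neg s) requires \neg p \lor \neg s at some successor in {0}.
      At 0: \neg p \lor \neg s is false.
    So \Diamond (\neg p \lor \neg s) is false at 1.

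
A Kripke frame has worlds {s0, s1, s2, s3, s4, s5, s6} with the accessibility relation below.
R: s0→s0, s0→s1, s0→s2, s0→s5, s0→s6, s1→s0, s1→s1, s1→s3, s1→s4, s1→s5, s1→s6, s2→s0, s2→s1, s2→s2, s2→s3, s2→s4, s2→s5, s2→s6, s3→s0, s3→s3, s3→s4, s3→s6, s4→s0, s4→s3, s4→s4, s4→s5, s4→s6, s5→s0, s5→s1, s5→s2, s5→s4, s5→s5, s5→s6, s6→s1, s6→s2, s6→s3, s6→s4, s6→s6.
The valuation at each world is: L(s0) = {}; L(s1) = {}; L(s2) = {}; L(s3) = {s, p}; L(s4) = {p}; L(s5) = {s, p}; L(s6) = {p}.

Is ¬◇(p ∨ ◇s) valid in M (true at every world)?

No

Let φ = ¬◇(p ∨ ◇s). Evaluate φ at each world:
  s0 (successors {s0, s1, s2, s5, s6}): φ is false.
  s1 (successors {s0, s1, s3, s4, s5, s6}): φ is false.
  s2 (successors {s0, s1, s2, s3, s4, s5, s6}): φ is false.
  s3 (successors {s0, s3, s4, s6}): φ is false.
  s4 (successors {s0, s3, s4, s5, s6}): φ is false.
  s5 (successors {s0, s1, s2, s4, s5, s6}): φ is false.
  s6 (successors {s1, s2, s3, s4, s6}): φ is false.
Detail at s0 (counterexample):
  At s0: ◇(p ∨ ◇s) is true, so ¬◇(p ∨ ◇s) is false.
    At s0: ◇(p ∨ ◇s) requires p ∨ ◇s at some successor in {s0, s1, s2, s5, s6}.
      p ∨ ◇s holds at s0, so ◇(p ∨ ◇s) is true at s0.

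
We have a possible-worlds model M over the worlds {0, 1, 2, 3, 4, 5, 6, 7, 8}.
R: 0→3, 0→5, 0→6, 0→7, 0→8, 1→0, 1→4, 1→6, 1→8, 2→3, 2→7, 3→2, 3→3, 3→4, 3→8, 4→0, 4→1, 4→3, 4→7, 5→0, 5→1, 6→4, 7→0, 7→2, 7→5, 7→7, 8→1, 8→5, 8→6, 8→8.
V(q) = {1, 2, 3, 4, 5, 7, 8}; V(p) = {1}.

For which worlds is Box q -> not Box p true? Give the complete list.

Let φ = Box q -> not Box p. Evaluate φ at each world:
  0 (successors {3, 5, 6, 7, 8}): φ is true.
  1 (successors {0, 4, 6, 8}): φ is true.
  2 (successors {3, 7}): φ is true.
  3 (successors {2, 3, 4, 8}): φ is true.
  4 (successors {0, 1, 3, 7}): φ is true.
  5 (successors {0, 1}): φ is true.
  6 (successors {4}): φ is true.
  7 (successors {0, 2, 5, 7}): φ is true.
  8 (successors {1, 5, 6, 8}): φ is true.
For instance, at 2:
  At 2: Box q is true, not Box p is true, so Box q -> not Box p is true.
    At 2: Box q requires q at every successor {3, 7}.
      At 3: q is true.
      At 7: q is true.
    So Box q is true at 2.
    At 2: Box p is false, so not Box p is true.
      At 2: Box p requires p at every successor {3, 7}.
        p fails at 3, so Box p is false at 2.
Satisfying worlds: {0, 1, 2, 3, 4, 5, 6, 7, 8}

0, 1, 2, 3, 4, 5, 6, 7, 8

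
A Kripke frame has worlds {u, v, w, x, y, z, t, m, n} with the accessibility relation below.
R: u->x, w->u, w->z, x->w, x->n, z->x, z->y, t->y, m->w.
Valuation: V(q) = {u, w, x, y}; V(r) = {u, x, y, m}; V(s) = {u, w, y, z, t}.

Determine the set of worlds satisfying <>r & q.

u, w

Let φ = <>r & q. Evaluate φ at each world:
  u (successors {x}): φ is true.
  v (successors ∅): φ is false.
  w (successors {u, z}): φ is true.
  x (successors {w, n}): φ is false.
  y (successors ∅): φ is false.
  z (successors {x, y}): φ is false.
  t (successors {y}): φ is false.
  m (successors {w}): φ is false.
  n (successors ∅): φ is false.
For instance, at u:
  At u: <>r is true, q is true, so <>r & q is true.
    At u: <>r requires r at some successor in {x}.
      r holds at x, so <>r is true at u.
Satisfying worlds: {u, w}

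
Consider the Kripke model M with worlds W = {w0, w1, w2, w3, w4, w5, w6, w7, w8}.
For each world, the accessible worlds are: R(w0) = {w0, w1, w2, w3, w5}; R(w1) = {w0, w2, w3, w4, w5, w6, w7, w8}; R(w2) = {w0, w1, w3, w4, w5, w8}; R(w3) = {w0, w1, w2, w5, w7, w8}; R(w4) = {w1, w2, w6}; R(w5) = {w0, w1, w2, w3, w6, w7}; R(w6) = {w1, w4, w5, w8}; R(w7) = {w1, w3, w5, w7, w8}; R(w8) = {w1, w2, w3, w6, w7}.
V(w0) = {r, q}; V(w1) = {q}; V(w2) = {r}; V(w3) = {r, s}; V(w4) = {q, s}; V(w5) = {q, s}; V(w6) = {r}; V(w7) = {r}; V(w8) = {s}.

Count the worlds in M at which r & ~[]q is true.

Recall that []ψ holds at a world iff ψ holds at every accessible world, and <>ψ holds iff ψ holds at some accessible world.
Let φ = r & ~[]q. Evaluate φ at each world:
  w0 (successors {w0, w1, w2, w3, w5}): φ is true.
  w1 (successors {w0, w2, w3, w4, w5, w6, w7, w8}): φ is false.
  w2 (successors {w0, w1, w3, w4, w5, w8}): φ is true.
  w3 (successors {w0, w1, w2, w5, w7, w8}): φ is true.
  w4 (successors {w1, w2, w6}): φ is false.
  w5 (successors {w0, w1, w2, w3, w6, w7}): φ is false.
  w6 (successors {w1, w4, w5, w8}): φ is true.
  w7 (successors {w1, w3, w5, w7, w8}): φ is true.
  w8 (successors {w1, w2, w3, w6, w7}): φ is false.
For instance, at w2:
  At w2: r is true, ~[]q is true, so r & ~[]q is true.
    At w2: []q is false, so ~[]q is true.
      At w2: []q requires q at every successor {w0, w1, w3, w4, w5, w8}.
        q fails at w3, so []q is false at w2.
Satisfying worlds: {w0, w2, w3, w6, w7}

5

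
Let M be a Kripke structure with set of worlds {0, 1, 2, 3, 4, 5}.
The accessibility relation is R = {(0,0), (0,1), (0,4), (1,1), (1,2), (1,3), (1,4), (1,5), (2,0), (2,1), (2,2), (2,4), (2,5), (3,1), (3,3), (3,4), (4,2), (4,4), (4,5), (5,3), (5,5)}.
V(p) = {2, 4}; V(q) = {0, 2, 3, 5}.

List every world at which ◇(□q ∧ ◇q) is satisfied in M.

1, 2, 4, 5

Let φ = ◇(□q ∧ ◇q). Evaluate φ at each world:
  0 (successors {0, 1, 4}): φ is false.
  1 (successors {1, 2, 3, 4, 5}): φ is true.
  2 (successors {0, 1, 2, 4, 5}): φ is true.
  3 (successors {1, 3, 4}): φ is false.
  4 (successors {2, 4, 5}): φ is true.
  5 (successors {3, 5}): φ is true.
For instance, at 2:
  At 2: ◇(□q ∧ ◇q) requires □q ∧ ◇q at some successor in {0, 1, 2, 4, 5}.
    □q ∧ ◇q holds at 5, so ◇(□q ∧ ◇q) is true at 2.
      At 5: □q is true, ◇q is true, so □q ∧ ◇q is true.
Satisfying worlds: {1, 2, 4, 5}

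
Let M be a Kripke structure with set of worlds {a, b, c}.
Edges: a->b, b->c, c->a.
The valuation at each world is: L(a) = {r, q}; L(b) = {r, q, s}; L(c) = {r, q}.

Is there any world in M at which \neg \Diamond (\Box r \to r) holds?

Let φ = \neg \Diamond (\Box r \to r). Evaluate φ at each world:
  a (successors {b}): φ is false.
  b (successors {c}): φ is false.
  c (successors {a}): φ is false.
For instance, at b:
  At b: \Diamond (\Box r \to r) is true, so \neg \Diamond (\Box r \to r) is false.
    At b: \Diamond (\Box r \to r) requires \Box r \to r at some successor in {c}.
      \Box r \to r holds at c, so \Diamond (\Box r \to r) is true at b.

No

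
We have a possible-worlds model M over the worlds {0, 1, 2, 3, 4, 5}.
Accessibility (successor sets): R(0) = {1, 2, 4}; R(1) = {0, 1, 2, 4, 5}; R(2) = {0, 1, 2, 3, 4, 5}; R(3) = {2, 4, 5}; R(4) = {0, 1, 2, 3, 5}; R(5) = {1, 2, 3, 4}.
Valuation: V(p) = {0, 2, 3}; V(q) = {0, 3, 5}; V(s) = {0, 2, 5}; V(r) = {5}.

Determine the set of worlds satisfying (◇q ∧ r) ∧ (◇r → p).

Let φ = (◇q ∧ r) ∧ (◇r → p). Evaluate φ at each world:
  0 (successors {1, 2, 4}): φ is false.
  1 (successors {0, 1, 2, 4, 5}): φ is false.
  2 (successors {0, 1, 2, 3, 4, 5}): φ is false.
  3 (successors {2, 4, 5}): φ is false.
  4 (successors {0, 1, 2, 3, 5}): φ is false.
  5 (successors {1, 2, 3, 4}): φ is true.
For instance, at 5:
  At 5: ◇q ∧ r is true, ◇r → p is true, so (◇q ∧ r) ∧ (◇r → p) is true.
    At 5: ◇q is true, r is true, so ◇q ∧ r is true.
      At 5: ◇q requires q at some successor in {1, 2, 3, 4}.
        q holds at 3, so ◇q is true at 5.
    At 5: ◇r is false, p is false, so ◇r → p is true.
      At 5: ◇r requires r at some successor in {1, 2, 3, 4}.
        At 1: r is false.
        At 2: r is false.
        At 3: r is false.
        At 4: r is false.
      So ◇r is false at 5.
Satisfying worlds: {5}

5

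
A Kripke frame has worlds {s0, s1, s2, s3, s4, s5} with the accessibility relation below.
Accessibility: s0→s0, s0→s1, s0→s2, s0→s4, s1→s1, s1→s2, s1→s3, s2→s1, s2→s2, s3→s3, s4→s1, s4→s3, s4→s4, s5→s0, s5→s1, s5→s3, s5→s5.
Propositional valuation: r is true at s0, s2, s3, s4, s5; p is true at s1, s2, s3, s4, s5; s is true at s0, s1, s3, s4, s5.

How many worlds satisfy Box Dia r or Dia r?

6

Let φ = Box Dia r or Dia r. Evaluate φ at each world:
  s0 (successors {s0, s1, s2, s4}): φ is true.
  s1 (successors {s1, s2, s3}): φ is true.
  s2 (successors {s1, s2}): φ is true.
  s3 (successors {s3}): φ is true.
  s4 (successors {s1, s3, s4}): φ is true.
  s5 (successors {s0, s1, s3, s5}): φ is true.
For instance, at s2:
  At s2: Box Dia r is true, Dia r is true, so Box Dia r or Dia r is true.
    At s2: Box Dia r requires Dia r at every successor {s1, s2}.
      At s1: Dia r is true.
      At s2: Dia r is true.
    So Box Dia r is true at s2.
    At s2: Dia r requires r at some successor in {s1, s2}.
      r holds at s2, so Dia r is true at s2.
Satisfying worlds: {s0, s1, s2, s3, s4, s5}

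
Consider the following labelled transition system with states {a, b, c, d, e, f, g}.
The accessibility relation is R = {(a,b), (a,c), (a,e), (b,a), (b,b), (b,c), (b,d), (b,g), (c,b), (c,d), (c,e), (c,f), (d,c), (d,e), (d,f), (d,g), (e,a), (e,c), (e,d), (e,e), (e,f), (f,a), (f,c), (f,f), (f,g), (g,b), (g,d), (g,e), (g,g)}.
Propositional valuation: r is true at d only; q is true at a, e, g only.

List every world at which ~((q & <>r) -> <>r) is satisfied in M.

Let φ = ~((q & <>r) -> <>r). Evaluate φ at each world:
  a (successors {b, c, e}): φ is false.
  b (successors {a, b, c, d, g}): φ is false.
  c (successors {b, d, e, f}): φ is false.
  d (successors {c, e, f, g}): φ is false.
  e (successors {a, c, d, e, f}): φ is false.
  f (successors {a, c, f, g}): φ is false.
  g (successors {b, d, e, g}): φ is false.
For instance, at c:
  At c: (q & <>r) -> <>r is true, so ~((q & <>r) -> <>r) is false.
    At c: q & <>r is false, <>r is true, so (q & <>r) -> <>r is true.
      At c: q is false, <>r is true, so q & <>r is false.
      At c: <>r requires r at some successor in {b, d, e, f}.
        r holds at d, so <>r is true at c.
Satisfying worlds: none.

none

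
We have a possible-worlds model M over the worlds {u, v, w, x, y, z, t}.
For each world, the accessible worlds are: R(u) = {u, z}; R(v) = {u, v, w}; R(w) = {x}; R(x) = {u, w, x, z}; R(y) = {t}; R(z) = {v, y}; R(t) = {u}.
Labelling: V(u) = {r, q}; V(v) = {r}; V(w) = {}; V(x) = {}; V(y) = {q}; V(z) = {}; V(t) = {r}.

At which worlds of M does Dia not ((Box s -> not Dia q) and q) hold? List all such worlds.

u, v, w, x, y, z

Let φ = Dia not ((Box s -> not Dia q) and q). Evaluate φ at each world:
  u (successors {u, z}): φ is true.
  v (successors {u, v, w}): φ is true.
  w (successors {x}): φ is true.
  x (successors {u, w, x, z}): φ is true.
  y (successors {t}): φ is true.
  z (successors {v, y}): φ is true.
  t (successors {u}): φ is false.
For instance, at t:
  At t: Dia not ((Box s -> not Dia q) and q) requires not ((Box s -> not Dia q) and q) at some successor in {u}.
    At u: not ((Box s -> not Dia q) and q) is false.
  So Dia not ((Box s -> not Dia q) and q) is false at t.
Satisfying worlds: {u, v, w, x, y, z}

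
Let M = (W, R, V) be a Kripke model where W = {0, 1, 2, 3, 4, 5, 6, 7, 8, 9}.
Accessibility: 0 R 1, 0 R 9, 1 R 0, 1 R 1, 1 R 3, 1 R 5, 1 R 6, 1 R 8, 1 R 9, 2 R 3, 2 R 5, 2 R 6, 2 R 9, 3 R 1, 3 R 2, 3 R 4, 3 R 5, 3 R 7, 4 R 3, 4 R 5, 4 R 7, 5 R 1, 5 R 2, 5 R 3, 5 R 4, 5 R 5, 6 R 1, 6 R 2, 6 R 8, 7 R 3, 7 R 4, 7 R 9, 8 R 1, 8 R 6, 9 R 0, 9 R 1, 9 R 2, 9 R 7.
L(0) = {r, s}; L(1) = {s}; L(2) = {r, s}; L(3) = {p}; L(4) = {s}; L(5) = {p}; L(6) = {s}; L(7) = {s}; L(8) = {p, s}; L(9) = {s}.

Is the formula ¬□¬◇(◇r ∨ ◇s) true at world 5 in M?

Yes

At 5: □¬◇(◇r ∨ ◇s) is false, so ¬□¬◇(◇r ∨ ◇s) is true.
  At 5: □¬◇(◇r ∨ ◇s) requires ¬◇(◇r ∨ ◇s) at every successor {1, 2, 3, 4, 5}.
    ¬◇(◇r ∨ ◇s) fails at 1, so □¬◇(◇r ∨ ◇s) is false at 5.
      At 1: ◇(◇r ∨ ◇s) is true, so ¬◇(◇r ∨ ◇s) is false.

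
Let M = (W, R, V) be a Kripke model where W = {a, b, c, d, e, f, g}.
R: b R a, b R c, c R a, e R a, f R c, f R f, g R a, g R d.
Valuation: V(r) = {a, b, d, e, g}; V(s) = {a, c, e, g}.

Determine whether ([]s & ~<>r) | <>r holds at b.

Yes

At b: []s & ~<>r is false, <>r is true, so ([]s & ~<>r) | <>r is true.
  At b: []s is true, ~<>r is false, so []s & ~<>r is false.
    At b: []s requires s at every successor {a, c}.
      At a: s is true.
      At c: s is true.
    So []s is true at b.
    At b: <>r is true, so ~<>r is false.
      At b: <>r requires r at some successor in {a, c}.
        r holds at a, so <>r is true at b.
  At b: <>r requires r at some successor in {a, c}.
    r holds at a, so <>r is true at b.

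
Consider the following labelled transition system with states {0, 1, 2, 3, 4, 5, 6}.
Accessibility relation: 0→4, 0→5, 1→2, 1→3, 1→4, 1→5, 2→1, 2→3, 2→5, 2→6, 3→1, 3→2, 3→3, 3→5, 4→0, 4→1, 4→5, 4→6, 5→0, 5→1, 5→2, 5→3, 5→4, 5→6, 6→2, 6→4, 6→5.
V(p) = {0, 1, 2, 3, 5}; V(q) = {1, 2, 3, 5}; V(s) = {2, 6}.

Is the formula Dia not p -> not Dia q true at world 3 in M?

Recall that Dia ψ holds at a world iff ψ holds at some accessible world.
At 3: Dia not p is false, not Dia q is false, so Dia not p -> not Dia q is true.
  At 3: Dia not p requires not p at some successor in {1, 2, 3, 5}.
    At 1: not p is false.
    At 2: not p is false.
    At 3: not p is false.
    At 5: not p is false.
  So Dia not p is false at 3.
  At 3: Dia q is true, so not Dia q is false.
    At 3: Dia q requires q at some successor in {1, 2, 3, 5}.
      q holds at 1, so Dia q is true at 3.

Yes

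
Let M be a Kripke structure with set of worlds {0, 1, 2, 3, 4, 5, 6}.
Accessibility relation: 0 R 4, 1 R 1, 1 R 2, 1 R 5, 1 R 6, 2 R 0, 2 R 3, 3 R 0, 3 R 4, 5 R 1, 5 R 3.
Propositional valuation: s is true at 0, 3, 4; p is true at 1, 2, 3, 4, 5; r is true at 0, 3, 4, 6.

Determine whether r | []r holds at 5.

No

At 5: r is false, []r is false, so r | []r is false.
  At 5: []r requires r at every successor {1, 3}.
    r fails at 1, so []r is false at 5.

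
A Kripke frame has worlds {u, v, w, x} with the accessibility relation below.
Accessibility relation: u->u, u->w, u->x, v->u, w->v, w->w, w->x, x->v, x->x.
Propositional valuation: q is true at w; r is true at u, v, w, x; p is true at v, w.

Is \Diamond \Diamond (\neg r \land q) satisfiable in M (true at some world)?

Let φ = \Diamond \Diamond (\neg r \land q). Evaluate φ at each world:
  u (successors {u, w, x}): φ is false.
  v (successors {u}): φ is false.
  w (successors {v, w, x}): φ is false.
  x (successors {v, x}): φ is false.
For instance, at w:
  At w: \Diamond \Diamond (\neg r \land q) requires \Diamond (\neg r \land q) at some successor in {v, w, x}.
    At v: \Diamond (\neg r \land q) is false.
    At w: \Diamond (\neg r \land q) is false.
    At x: \Diamond (\neg r \land q) is false.
  So \Diamond \Diamond (\neg r \land q) is false at w.

No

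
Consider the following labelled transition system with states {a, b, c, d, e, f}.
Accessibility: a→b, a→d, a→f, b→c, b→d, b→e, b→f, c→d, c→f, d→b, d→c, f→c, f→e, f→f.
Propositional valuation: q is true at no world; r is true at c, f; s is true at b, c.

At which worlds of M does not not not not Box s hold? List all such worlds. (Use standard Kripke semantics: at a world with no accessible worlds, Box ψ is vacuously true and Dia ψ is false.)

d, e

Let φ = not not not not Box s. Evaluate φ at each world:
  a (successors {b, d, f}): φ is false.
  b (successors {c, d, e, f}): φ is false.
  c (successors {d, f}): φ is false.
  d (successors {b, c}): φ is true.
  e (successors ∅): φ is true.
  f (successors {c, e, f}): φ is false.
For instance, at b:
  At b: not not not Box s is true, so not not not not Box s is false.
    At b: not not Box s is false, so not not not Box s is true.
      At b: not Box s is true, so not not Box s is false.
Satisfying worlds: {d, e}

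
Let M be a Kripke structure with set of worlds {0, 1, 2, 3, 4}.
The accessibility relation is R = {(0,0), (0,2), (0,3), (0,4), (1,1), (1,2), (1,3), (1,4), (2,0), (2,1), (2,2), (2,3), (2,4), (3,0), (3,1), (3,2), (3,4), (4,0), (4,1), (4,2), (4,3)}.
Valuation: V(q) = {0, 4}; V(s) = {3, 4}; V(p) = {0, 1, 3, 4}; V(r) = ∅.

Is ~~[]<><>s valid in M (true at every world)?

Let φ = ~~[]<><>s. Evaluate φ at each world:
  0 (successors {0, 2, 3, 4}): φ is true.
  1 (successors {1, 2, 3, 4}): φ is true.
  2 (successors {0, 1, 2, 3, 4}): φ is true.
  3 (successors {0, 1, 2, 4}): φ is true.
  4 (successors {0, 1, 2, 3}): φ is true.
For instance, at 4:
  At 4: ~[]<><>s is false, so ~~[]<><>s is true.
    At 4: []<><>s is true, so ~[]<><>s is false.
      At 4: []<><>s requires <><>s at every successor {0, 1, 2, 3}.
        At 0: <><>s is true.
        At 1: <><>s is true.
        At 2: <><>s is true.
        At 3: <><>s is true.
      So []<><>s is true at 4.

Yes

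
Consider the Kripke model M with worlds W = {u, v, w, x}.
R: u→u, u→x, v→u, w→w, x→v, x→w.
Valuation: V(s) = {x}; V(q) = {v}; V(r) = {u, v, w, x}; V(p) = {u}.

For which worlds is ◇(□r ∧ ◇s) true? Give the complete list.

u, v

Recall that □ψ holds at a world iff ψ holds at every accessible world, and ◇ψ holds iff ψ holds at some accessible world.
Let φ = ◇(□r ∧ ◇s). Evaluate φ at each world:
  u (successors {u, x}): φ is true.
  v (successors {u}): φ is true.
  w (successors {w}): φ is false.
  x (successors {v, w}): φ is false.
For instance, at u:
  At u: ◇(□r ∧ ◇s) requires □r ∧ ◇s at some successor in {u, x}.
    □r ∧ ◇s holds at u, so ◇(□r ∧ ◇s) is true at u.
      At u: □r is true, ◇s is true, so □r ∧ ◇s is true.
Satisfying worlds: {u, v}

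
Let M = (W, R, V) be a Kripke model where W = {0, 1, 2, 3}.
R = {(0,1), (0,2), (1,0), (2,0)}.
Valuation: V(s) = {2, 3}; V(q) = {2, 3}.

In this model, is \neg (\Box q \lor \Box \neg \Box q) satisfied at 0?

No

At 0: \Box q \lor \Box \neg \Box q is true, so \neg (\Box q \lor \Box \neg \Box q) is false.
  At 0: \Box q is false, \Box \neg \Box q is true, so \Box q \lor \Box \neg \Box q is true.
    At 0: \Box q requires q at every successor {1, 2}.
      q fails at 1, so \Box q is false at 0.
    At 0: \Box \neg \Box q requires \neg \Box q at every successor {1, 2}.
      At 1: \neg \Box q is true.
      At 2: \neg \Box q is true.
    So \Box \neg \Box q is true at 0.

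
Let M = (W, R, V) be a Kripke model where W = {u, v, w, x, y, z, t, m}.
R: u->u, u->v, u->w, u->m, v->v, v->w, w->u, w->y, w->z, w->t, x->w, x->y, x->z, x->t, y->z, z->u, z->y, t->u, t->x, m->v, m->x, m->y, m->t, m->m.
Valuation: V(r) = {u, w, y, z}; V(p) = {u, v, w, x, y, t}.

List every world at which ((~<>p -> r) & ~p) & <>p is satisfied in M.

Let φ = ((~<>p -> r) & ~p) & <>p. Evaluate φ at each world:
  u (successors {u, v, w, m}): φ is false.
  v (successors {v, w}): φ is false.
  w (successors {u, y, z, t}): φ is false.
  x (successors {w, y, z, t}): φ is false.
  y (successors {z}): φ is false.
  z (successors {u, y}): φ is true.
  t (successors {u, x}): φ is false.
  m (successors {v, x, y, t, m}): φ is true.
For instance, at w:
  At w: (~<>p -> r) & ~p is false, <>p is true, so ((~<>p -> r) & ~p) & <>p is false.
    At w: ~<>p -> r is true, ~p is false, so (~<>p -> r) & ~p is false.
      At w: ~<>p is false, r is true, so ~<>p -> r is true.
    At w: <>p requires p at some successor in {u, y, z, t}.
      p holds at u, so <>p is true at w.
Satisfying worlds: {z, m}

z, m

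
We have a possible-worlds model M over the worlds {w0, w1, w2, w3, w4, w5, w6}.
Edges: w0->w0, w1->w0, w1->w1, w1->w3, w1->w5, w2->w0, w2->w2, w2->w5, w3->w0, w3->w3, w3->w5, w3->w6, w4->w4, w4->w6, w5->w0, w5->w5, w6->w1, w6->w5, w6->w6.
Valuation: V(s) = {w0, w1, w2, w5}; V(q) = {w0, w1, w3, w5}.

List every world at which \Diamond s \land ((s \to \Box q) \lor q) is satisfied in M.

Recall that \Box ψ holds at a world iff ψ holds at every accessible world, and \Diamond ψ holds iff ψ holds at some accessible world.
Let φ = \Diamond s \land ((s \to \Box q) \lor q). Evaluate φ at each world:
  w0 (successors {w0}): φ is true.
  w1 (successors {w0, w1, w3, w5}): φ is true.
  w2 (successors {w0, w2, w5}): φ is false.
  w3 (successors {w0, w3, w5, w6}): φ is true.
  w4 (successors {w4, w6}): φ is false.
  w5 (successors {w0, w5}): φ is true.
  w6 (successors {w1, w5, w6}): φ is true.
For instance, at w1:
  At w1: \Diamond s is true, (s \to \Box q) \lor q is true, so \Diamond s \land ((s \to \Box q) \lor q) is true.
    At w1: \Diamond s requires s at some successor in {w0, w1, w3, w5}.
      s holds at w0, so \Diamond s is true at w1.
    At w1: s \to \Box q is true, q is true, so (s \to \Box q) \lor q is true.
      At w1: s is true, \Box q is true, so s \to \Box q is true.
Satisfying worlds: {w0, w1, w3, w5, w6}

w0, w1, w3, w5, w6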